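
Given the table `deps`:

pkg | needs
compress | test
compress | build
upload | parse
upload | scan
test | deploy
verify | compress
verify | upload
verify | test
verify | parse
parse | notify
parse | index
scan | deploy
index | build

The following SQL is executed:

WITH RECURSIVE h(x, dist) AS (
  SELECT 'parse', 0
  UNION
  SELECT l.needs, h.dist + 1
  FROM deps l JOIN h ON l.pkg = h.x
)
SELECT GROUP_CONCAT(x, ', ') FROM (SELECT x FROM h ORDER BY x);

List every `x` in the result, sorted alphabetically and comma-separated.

build, index, notify, parse

Base: (parse, dist=0).
Iteration 1: edges from {parse} -> (index, dist=1), (notify, dist=1).
Iteration 2: edges from {index,notify} -> (build, dist=2).
Iteration 3: no outgoing edges from {build}; recursion stops.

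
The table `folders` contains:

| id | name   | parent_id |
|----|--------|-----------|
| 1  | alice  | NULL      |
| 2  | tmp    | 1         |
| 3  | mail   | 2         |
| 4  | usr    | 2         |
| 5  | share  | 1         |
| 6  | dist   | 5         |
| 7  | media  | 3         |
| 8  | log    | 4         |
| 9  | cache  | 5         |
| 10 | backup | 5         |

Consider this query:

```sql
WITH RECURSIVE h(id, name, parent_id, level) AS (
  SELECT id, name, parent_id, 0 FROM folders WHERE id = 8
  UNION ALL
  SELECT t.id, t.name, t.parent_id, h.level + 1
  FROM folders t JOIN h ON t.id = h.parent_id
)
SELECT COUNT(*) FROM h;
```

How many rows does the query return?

4

Base: id=8 (log), parent_id=4, level 0.
Iteration 1: join on id=4 -> usr (id 4, parent_id=2, level 1).
Iteration 2: join on id=2 -> tmp (id 2, parent_id=1, level 2).
Iteration 3: join on id=1 -> alice (id 1, parent_id=NULL, level 3).
Iteration 4: parent_id is NULL; no match; recursion stops.
Total rows emitted: 4.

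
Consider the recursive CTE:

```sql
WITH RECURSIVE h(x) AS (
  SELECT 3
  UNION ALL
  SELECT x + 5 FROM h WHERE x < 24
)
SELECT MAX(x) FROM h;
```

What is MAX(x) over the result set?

28

Base: x=3.
Iteration 1: 3 < 24 holds -> x = 3 + 5 = 8.
Iteration 2: 8 < 24 holds -> x = 8 + 5 = 13.
Iteration 3: 13 < 24 holds -> x = 13 + 5 = 18.
Iteration 4: 18 < 24 holds -> x = 18 + 5 = 23.
Iteration 5: 23 < 24 holds -> x = 23 + 5 = 28.
Iteration 6: 28 < 24 fails; recursion stops.
x values: 3, 8, 13, 18, 23, 28; the maximum is 28.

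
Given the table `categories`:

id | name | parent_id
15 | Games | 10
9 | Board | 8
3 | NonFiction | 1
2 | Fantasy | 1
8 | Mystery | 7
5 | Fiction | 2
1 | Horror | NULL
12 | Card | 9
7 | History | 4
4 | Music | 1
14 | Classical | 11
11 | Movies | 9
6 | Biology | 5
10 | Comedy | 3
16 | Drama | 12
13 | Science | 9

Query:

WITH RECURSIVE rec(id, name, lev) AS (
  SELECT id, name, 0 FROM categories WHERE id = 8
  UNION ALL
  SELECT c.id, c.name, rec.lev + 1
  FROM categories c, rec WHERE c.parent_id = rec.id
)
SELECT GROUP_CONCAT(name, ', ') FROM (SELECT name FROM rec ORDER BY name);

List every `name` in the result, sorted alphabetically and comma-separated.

Base: id=8 (Mystery) at lev 0.
Iteration 1: rows with parent_id in {8} -> Board (id 9, lev 1).
Iteration 2: rows with parent_id in {9} -> Movies (id 11, lev 2), Card (id 12, lev 2), Science (id 13, lev 2).
Iteration 3: rows with parent_id in {11,12,13} -> Classical (id 14, lev 3), Drama (id 16, lev 3).
Iteration 4: no rows with parent_id in {14,16}; recursion stops.

Board, Card, Classical, Drama, Movies, Mystery, Science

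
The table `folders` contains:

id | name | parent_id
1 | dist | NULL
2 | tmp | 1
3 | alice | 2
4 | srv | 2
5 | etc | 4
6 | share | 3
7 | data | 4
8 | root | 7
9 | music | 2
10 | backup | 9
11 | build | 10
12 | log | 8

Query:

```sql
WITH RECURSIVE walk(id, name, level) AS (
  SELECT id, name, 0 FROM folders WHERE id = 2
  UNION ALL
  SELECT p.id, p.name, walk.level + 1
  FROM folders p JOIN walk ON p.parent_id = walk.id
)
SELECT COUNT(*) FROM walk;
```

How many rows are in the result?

Base: id=2 (tmp) at level 0.
Iteration 1: rows with parent_id in {2} -> alice (id 3, level 1), srv (id 4, level 1), music (id 9, level 1).
Iteration 2: rows with parent_id in {3,4,9} -> etc (id 5, level 2), share (id 6, level 2), data (id 7, level 2), backup (id 10, level 2).
Iteration 3: rows with parent_id in {5,6,7,10} -> root (id 8, level 3), build (id 11, level 3).
Iteration 4: rows with parent_id in {8,11} -> log (id 12, level 4).
Iteration 5: no rows with parent_id in {12}; recursion stops.
Total rows emitted: 11.

11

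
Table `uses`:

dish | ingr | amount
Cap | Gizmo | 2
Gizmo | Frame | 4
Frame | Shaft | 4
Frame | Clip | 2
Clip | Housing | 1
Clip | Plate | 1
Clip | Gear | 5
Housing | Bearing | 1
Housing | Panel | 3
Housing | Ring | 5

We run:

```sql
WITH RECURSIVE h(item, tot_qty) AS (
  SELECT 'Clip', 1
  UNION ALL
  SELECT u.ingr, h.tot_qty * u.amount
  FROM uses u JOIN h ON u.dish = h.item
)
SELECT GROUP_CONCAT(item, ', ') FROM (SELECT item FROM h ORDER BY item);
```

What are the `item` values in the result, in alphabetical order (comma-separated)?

Bearing, Clip, Gear, Housing, Panel, Plate, Ring

Base: (Clip, tot_qty=1).
Iteration 1: components of {Clip} -> Gear = 1*5 = 5, Housing = 1*1 = 1, Plate = 1*1 = 1.
Iteration 2: components of {Gear,Housing,Plate} -> Bearing = 1*1 = 1, Panel = 1*3 = 3, Ring = 1*5 = 5.
Iteration 3: no further components; recursion stops.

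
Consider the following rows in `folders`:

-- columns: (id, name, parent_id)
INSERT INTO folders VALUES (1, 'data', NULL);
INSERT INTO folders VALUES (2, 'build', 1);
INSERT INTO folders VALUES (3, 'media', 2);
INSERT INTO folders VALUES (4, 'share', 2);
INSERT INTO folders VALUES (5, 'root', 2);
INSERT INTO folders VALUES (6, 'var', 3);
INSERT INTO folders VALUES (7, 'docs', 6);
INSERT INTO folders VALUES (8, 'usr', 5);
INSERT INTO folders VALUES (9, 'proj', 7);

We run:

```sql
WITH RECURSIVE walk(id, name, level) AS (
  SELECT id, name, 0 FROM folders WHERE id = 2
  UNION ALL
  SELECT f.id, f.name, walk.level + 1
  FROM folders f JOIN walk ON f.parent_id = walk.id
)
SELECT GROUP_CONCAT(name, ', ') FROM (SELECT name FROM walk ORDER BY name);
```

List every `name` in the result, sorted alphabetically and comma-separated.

build, docs, media, proj, root, share, usr, var

Base: id=2 (build) at level 0.
Iteration 1: rows with parent_id in {2} -> media (id 3, level 1), share (id 4, level 1), root (id 5, level 1).
Iteration 2: rows with parent_id in {3,4,5} -> var (id 6, level 2), usr (id 8, level 2).
Iteration 3: rows with parent_id in {6,8} -> docs (id 7, level 3).
Iteration 4: rows with parent_id in {7} -> proj (id 9, level 4).
Iteration 5: no rows with parent_id in {9}; recursion stops.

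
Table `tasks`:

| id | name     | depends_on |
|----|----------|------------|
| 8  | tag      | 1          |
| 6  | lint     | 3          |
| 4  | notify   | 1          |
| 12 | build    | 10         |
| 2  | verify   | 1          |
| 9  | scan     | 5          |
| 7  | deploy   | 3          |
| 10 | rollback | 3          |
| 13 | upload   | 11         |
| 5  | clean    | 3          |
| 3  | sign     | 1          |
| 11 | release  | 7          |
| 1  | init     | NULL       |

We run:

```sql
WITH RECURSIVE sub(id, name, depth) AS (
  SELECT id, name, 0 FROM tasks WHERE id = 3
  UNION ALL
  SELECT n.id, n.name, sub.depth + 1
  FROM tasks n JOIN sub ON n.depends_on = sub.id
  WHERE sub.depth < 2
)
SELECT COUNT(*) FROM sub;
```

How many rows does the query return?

Base: id=3 (sign) at depth 0.
Iteration 1: rows with depends_on in {3} -> clean (id 5, depth 1), lint (id 6, depth 1), deploy (id 7, depth 1), rollback (id 10, depth 1).
Iteration 2: rows with depends_on in {5,6,7,10} -> scan (id 9, depth 2), release (id 11, depth 2), build (id 12, depth 2).
Iteration 3: depth < 2 fails for all current rows; recursion stops.
Total rows emitted: 8.

8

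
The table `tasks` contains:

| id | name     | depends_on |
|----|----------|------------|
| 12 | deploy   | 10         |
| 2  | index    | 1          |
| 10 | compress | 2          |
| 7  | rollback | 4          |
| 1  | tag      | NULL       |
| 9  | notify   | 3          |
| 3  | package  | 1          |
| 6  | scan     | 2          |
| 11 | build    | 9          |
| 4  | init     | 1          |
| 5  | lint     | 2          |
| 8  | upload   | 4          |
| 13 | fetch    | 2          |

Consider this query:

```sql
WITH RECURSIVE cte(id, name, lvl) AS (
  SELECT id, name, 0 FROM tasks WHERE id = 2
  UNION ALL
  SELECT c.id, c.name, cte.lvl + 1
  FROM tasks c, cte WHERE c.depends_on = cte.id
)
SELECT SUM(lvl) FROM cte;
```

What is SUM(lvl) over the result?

Base: id=2 (index) at lvl 0.
Iteration 1: rows with depends_on in {2} -> lint (id 5, lvl 1), scan (id 6, lvl 1), compress (id 10, lvl 1), fetch (id 13, lvl 1).
Iteration 2: rows with depends_on in {5,6,10,13} -> deploy (id 12, lvl 2).
Iteration 3: no rows with depends_on in {12}; recursion stops.
SUM(lvl) = 0 + 1 + 1 + 1 + 1 + 2 = 6.

6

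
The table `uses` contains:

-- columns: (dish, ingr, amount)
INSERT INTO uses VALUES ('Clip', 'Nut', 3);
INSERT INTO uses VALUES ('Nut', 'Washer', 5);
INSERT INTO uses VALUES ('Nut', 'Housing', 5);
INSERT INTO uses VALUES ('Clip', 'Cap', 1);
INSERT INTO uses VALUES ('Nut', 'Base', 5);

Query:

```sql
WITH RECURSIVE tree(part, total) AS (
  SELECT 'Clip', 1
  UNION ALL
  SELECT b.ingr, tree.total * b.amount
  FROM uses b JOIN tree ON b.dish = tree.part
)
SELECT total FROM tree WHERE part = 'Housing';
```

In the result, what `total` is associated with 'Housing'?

Base: (Clip, total=1).
Iteration 1: components of {Clip} -> Cap = 1*1 = 1, Nut = 1*3 = 3.
Iteration 2: components of {Cap,Nut} -> Base = 3*5 = 15, Housing = 3*5 = 15, Washer = 3*5 = 15.
Iteration 3: no further components; recursion stops.

15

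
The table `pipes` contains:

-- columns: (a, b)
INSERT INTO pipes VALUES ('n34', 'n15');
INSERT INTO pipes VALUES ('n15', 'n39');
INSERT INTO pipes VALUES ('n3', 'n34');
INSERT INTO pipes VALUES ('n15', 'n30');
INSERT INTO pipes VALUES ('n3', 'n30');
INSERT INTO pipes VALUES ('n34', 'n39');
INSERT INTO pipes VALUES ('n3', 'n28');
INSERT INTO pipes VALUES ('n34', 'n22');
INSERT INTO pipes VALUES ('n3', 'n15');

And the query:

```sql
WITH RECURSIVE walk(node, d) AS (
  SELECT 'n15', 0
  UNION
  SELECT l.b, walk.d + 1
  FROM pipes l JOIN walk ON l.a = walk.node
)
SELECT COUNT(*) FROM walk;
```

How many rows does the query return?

3

Base: (n15, d=0).
Iteration 1: edges from {n15} -> (n30, d=1), (n39, d=1).
Iteration 2: no outgoing edges from {n30,n39}; recursion stops.
Total rows emitted: 3.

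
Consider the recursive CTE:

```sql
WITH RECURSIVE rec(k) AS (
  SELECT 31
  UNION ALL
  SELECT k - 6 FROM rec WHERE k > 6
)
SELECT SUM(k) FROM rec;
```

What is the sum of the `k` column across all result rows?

96

Base: k=31.
Iteration 1: 31 > 6 holds -> k = 31 - 6 = 25.
Iteration 2: 25 > 6 holds -> k = 25 - 6 = 19.
Iteration 3: 19 > 6 holds -> k = 19 - 6 = 13.
Iteration 4: 13 > 6 holds -> k = 13 - 6 = 7.
Iteration 5: 7 > 6 holds -> k = 7 - 6 = 1.
Iteration 6: 1 > 6 fails; recursion stops.
SUM(k) = 31 + 25 + 19 + 13 + 7 + 1 = 96.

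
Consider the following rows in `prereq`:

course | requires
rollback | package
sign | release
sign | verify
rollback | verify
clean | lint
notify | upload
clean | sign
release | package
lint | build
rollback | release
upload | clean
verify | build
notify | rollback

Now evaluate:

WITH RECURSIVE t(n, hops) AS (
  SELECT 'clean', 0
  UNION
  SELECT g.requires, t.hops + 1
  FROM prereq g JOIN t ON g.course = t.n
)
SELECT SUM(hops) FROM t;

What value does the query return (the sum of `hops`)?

Base: (clean, hops=0).
Iteration 1: edges from {clean} -> (lint, hops=1), (sign, hops=1).
Iteration 2: edges from {lint,sign} -> (build, hops=2), (release, hops=2), (verify, hops=2).
Iteration 3: edges from {build,release,verify} -> (build, hops=3), (package, hops=3).
Iteration 4: no outgoing edges from {build,package}; recursion stops.
SUM(hops) = 0 + 1 + 1 + 2 + 2 + 2 + 3 + 3 = 14.

14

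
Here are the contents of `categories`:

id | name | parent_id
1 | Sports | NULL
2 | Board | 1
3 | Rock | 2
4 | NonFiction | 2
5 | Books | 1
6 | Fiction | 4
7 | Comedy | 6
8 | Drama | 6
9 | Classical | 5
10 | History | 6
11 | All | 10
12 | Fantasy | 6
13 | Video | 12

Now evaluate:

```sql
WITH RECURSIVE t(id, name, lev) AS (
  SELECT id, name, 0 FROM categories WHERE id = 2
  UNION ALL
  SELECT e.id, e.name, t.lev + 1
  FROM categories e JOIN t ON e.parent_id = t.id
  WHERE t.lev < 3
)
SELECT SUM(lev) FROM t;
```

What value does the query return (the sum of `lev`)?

Base: id=2 (Board) at lev 0.
Iteration 1: rows with parent_id in {2} -> Rock (id 3, lev 1), NonFiction (id 4, lev 1).
Iteration 2: rows with parent_id in {3,4} -> Fiction (id 6, lev 2).
Iteration 3: rows with parent_id in {6} -> Comedy (id 7, lev 3), Drama (id 8, lev 3), History (id 10, lev 3), Fantasy (id 12, lev 3).
Iteration 4: lev < 3 fails for all current rows; recursion stops.
SUM(lev) = 0 + 1 + 1 + 2 + 3 + 3 + 3 + 3 = 16.

16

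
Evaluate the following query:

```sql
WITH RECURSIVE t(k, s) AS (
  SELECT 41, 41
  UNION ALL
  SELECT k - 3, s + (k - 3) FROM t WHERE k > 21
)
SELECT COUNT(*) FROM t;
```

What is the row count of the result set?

Base: k=41, s=41.
Iteration 1: 41 > 21 holds -> k = 41 - 3 = 38, s = 41 + 38 = 79.
Iteration 2: 38 > 21 holds -> k = 38 - 3 = 35, s = 79 + 35 = 114.
Iteration 3: 35 > 21 holds -> k = 35 - 3 = 32, s = 114 + 32 = 146.
Iteration 4: 32 > 21 holds -> k = 32 - 3 = 29, s = 146 + 29 = 175.
Iteration 5: 29 > 21 holds -> k = 29 - 3 = 26, s = 175 + 26 = 201.
Iteration 6: 26 > 21 holds -> k = 26 - 3 = 23, s = 201 + 23 = 224.
Iteration 7: 23 > 21 holds -> k = 23 - 3 = 20, s = 224 + 20 = 244.
Iteration 8: 20 > 21 fails; recursion stops.
Total rows emitted: 8.

8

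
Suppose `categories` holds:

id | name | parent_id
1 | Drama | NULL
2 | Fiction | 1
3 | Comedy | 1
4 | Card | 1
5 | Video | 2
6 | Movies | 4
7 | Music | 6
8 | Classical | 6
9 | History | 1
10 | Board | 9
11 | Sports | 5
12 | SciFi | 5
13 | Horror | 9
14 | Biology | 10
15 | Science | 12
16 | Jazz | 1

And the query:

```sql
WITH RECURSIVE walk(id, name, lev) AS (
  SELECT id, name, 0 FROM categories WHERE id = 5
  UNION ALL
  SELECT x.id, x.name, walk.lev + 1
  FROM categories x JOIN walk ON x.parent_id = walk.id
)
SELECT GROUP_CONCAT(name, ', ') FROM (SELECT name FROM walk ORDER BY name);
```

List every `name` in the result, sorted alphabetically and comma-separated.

SciFi, Science, Sports, Video

Base: id=5 (Video) at lev 0.
Iteration 1: rows with parent_id in {5} -> Sports (id 11, lev 1), SciFi (id 12, lev 1).
Iteration 2: rows with parent_id in {11,12} -> Science (id 15, lev 2).
Iteration 3: no rows with parent_id in {15}; recursion stops.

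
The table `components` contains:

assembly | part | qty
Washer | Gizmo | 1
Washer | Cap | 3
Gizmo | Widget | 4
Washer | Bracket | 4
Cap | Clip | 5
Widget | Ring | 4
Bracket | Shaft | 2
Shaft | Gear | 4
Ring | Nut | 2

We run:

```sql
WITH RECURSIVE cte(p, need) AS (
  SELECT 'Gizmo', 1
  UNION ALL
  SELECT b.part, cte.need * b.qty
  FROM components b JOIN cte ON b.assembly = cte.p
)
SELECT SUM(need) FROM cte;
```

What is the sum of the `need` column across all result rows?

Base: (Gizmo, need=1).
Iteration 1: components of {Gizmo} -> Widget = 1*4 = 4.
Iteration 2: components of {Widget} -> Ring = 4*4 = 16.
Iteration 3: components of {Ring} -> Nut = 16*2 = 32.
Iteration 4: no further components; recursion stops.
SUM(need) = 1 + 4 + 16 + 32 = 53.

53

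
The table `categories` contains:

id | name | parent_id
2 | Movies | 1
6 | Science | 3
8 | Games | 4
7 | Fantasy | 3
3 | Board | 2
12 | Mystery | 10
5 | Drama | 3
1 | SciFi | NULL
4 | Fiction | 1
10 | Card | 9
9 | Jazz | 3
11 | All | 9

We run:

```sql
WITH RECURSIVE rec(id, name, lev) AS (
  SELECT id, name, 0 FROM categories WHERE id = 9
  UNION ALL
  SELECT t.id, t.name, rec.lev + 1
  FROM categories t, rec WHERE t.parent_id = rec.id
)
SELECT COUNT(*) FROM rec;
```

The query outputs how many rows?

Base: id=9 (Jazz) at lev 0.
Iteration 1: rows with parent_id in {9} -> Card (id 10, lev 1), All (id 11, lev 1).
Iteration 2: rows with parent_id in {10,11} -> Mystery (id 12, lev 2).
Iteration 3: no rows with parent_id in {12}; recursion stops.
Total rows emitted: 4.

4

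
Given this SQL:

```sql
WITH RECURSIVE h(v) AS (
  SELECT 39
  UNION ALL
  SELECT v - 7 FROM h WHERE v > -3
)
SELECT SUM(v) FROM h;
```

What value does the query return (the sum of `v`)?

126

Base: v=39.
Iteration 1: 39 > -3 holds -> v = 39 - 7 = 32.
Iteration 2: 32 > -3 holds -> v = 32 - 7 = 25.
Iteration 3: 25 > -3 holds -> v = 25 - 7 = 18.
Iteration 4: 18 > -3 holds -> v = 18 - 7 = 11.
Iteration 5: 11 > -3 holds -> v = 11 - 7 = 4.
Iteration 6: 4 > -3 holds -> v = 4 - 7 = -3.
Iteration 7: -3 > -3 fails; recursion stops.
SUM(v) = 39 + 32 + 25 + 18 + 11 + 4 + -3 = 126.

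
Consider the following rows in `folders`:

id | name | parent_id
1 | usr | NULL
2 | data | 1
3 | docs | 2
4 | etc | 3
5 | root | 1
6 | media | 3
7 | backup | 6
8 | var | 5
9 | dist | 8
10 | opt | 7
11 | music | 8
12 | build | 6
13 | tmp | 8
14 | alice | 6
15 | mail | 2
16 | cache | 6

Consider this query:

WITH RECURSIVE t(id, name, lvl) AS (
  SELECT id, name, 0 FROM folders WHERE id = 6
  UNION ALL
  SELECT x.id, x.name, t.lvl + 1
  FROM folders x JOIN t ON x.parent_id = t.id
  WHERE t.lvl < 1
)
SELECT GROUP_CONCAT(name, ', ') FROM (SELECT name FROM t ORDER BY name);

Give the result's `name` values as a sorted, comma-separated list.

Base: id=6 (media) at lvl 0.
Iteration 1: rows with parent_id in {6} -> backup (id 7, lvl 1), build (id 12, lvl 1), alice (id 14, lvl 1), cache (id 16, lvl 1).
Iteration 2: lvl < 1 fails for all current rows; recursion stops.

alice, backup, build, cache, media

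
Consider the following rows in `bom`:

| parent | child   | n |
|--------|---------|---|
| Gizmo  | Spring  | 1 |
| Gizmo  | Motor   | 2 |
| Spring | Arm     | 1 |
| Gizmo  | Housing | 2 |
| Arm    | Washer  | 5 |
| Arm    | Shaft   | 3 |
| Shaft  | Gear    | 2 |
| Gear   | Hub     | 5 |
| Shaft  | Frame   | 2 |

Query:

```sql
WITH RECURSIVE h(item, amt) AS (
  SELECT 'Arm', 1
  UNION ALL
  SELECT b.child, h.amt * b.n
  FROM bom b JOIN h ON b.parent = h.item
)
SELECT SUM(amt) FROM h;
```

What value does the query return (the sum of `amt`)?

51

Base: (Arm, amt=1).
Iteration 1: components of {Arm} -> Shaft = 1*3 = 3, Washer = 1*5 = 5.
Iteration 2: components of {Shaft,Washer} -> Frame = 3*2 = 6, Gear = 3*2 = 6.
Iteration 3: components of {Frame,Gear} -> Hub = 6*5 = 30.
Iteration 4: no further components; recursion stops.
SUM(amt) = 1 + 5 + 3 + 6 + 6 + 30 = 51.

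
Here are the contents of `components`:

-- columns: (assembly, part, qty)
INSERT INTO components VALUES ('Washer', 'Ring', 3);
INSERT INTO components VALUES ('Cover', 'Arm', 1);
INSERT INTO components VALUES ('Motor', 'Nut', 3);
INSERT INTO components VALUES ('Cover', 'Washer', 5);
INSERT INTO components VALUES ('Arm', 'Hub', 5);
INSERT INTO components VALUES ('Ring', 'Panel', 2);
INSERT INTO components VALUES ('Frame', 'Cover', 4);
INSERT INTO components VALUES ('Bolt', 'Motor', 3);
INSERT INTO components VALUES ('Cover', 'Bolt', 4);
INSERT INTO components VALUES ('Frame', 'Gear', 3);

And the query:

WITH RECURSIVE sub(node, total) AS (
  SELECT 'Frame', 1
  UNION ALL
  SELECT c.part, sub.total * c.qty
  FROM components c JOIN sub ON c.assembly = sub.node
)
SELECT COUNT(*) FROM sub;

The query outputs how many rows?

11

Base: (Frame, total=1).
Iteration 1: components of {Frame} -> Cover = 1*4 = 4, Gear = 1*3 = 3.
Iteration 2: components of {Cover,Gear} -> Arm = 4*1 = 4, Bolt = 4*4 = 16, Washer = 4*5 = 20.
Iteration 3: components of {Arm,Bolt,Washer} -> Hub = 4*5 = 20, Motor = 16*3 = 48, Ring = 20*3 = 60.
Iteration 4: components of {Hub,Motor,Ring} -> Nut = 48*3 = 144, Panel = 60*2 = 120.
Iteration 5: no further components; recursion stops.
Total rows emitted: 11.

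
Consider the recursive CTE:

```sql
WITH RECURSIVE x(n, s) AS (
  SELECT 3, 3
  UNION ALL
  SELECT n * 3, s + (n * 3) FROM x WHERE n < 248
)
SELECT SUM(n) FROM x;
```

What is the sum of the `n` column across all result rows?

Base: n=3, s=3.
Iteration 1: 3 < 248 holds -> n = 3 * 3 = 9, s = 3 + 9 = 12.
Iteration 2: 9 < 248 holds -> n = 9 * 3 = 27, s = 12 + 27 = 39.
Iteration 3: 27 < 248 holds -> n = 27 * 3 = 81, s = 39 + 81 = 120.
Iteration 4: 81 < 248 holds -> n = 81 * 3 = 243, s = 120 + 243 = 363.
Iteration 5: 243 < 248 holds -> n = 243 * 3 = 729, s = 363 + 729 = 1092.
Iteration 6: 729 < 248 fails; recursion stops.
SUM(n) = 3 + 9 + 27 + 81 + 243 + 729 = 1092.

1092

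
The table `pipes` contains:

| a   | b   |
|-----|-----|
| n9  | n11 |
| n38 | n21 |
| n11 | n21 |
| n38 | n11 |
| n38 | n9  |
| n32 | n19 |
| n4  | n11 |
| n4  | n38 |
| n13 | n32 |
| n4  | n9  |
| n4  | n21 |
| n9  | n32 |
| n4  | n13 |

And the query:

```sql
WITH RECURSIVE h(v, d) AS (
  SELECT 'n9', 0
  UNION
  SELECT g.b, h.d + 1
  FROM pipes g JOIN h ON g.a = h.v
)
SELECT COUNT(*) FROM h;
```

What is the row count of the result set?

5

Base: (n9, d=0).
Iteration 1: edges from {n9} -> (n11, d=1), (n32, d=1).
Iteration 2: edges from {n11,n32} -> (n19, d=2), (n21, d=2).
Iteration 3: no outgoing edges from {n19,n21}; recursion stops.
Total rows emitted: 5.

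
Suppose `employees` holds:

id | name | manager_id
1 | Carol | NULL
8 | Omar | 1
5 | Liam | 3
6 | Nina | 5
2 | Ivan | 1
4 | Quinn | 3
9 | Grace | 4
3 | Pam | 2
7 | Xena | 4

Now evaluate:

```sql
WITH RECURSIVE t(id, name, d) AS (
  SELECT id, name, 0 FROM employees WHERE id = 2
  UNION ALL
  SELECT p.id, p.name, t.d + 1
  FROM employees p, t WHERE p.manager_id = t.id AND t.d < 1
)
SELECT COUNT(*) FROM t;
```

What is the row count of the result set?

Base: id=2 (Ivan) at d 0.
Iteration 1: rows with manager_id in {2} -> Pam (id 3, d 1).
Iteration 2: d < 1 fails for all current rows; recursion stops.
Total rows emitted: 2.

2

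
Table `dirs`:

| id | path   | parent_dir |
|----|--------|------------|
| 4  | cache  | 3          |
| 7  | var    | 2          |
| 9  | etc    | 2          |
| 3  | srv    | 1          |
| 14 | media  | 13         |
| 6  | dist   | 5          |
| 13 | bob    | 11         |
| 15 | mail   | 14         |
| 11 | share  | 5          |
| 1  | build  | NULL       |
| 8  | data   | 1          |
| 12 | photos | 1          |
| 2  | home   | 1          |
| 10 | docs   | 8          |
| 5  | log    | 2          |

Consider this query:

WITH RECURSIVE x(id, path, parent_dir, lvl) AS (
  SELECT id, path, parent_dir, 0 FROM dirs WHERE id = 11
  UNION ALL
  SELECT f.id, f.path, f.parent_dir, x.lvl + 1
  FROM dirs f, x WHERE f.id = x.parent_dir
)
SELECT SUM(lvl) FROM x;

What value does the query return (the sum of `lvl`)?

Base: id=11 (share), parent_dir=5, lvl 0.
Iteration 1: join on id=5 -> log (id 5, parent_dir=2, lvl 1).
Iteration 2: join on id=2 -> home (id 2, parent_dir=1, lvl 2).
Iteration 3: join on id=1 -> build (id 1, parent_dir=NULL, lvl 3).
Iteration 4: parent_dir is NULL; no match; recursion stops.
SUM(lvl) = 0 + 1 + 2 + 3 = 6.

6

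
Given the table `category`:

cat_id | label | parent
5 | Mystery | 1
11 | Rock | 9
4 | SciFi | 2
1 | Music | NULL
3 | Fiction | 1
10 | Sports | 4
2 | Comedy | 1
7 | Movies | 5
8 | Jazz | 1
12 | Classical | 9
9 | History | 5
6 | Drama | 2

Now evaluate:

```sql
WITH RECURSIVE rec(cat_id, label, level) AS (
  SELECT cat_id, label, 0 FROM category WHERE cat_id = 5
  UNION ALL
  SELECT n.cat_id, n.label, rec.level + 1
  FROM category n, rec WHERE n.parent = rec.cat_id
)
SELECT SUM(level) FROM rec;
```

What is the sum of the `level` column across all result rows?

Base: cat_id=5 (Mystery) at level 0.
Iteration 1: rows with parent in {5} -> Movies (id 7, level 1), History (id 9, level 1).
Iteration 2: rows with parent in {7,9} -> Rock (id 11, level 2), Classical (id 12, level 2).
Iteration 3: no rows with parent in {11,12}; recursion stops.
SUM(level) = 0 + 1 + 1 + 2 + 2 = 6.

6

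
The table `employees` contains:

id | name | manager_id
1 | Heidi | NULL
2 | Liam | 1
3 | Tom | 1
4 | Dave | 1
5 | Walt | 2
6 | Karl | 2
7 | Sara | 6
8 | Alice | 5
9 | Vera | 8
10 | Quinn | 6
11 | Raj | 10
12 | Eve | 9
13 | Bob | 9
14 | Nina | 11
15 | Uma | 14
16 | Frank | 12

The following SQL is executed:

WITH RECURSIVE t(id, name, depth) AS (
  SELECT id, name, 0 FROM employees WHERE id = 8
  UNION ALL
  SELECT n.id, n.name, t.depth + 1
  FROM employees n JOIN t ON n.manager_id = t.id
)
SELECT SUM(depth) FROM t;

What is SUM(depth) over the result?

8

Base: id=8 (Alice) at depth 0.
Iteration 1: rows with manager_id in {8} -> Vera (id 9, depth 1).
Iteration 2: rows with manager_id in {9} -> Eve (id 12, depth 2), Bob (id 13, depth 2).
Iteration 3: rows with manager_id in {12,13} -> Frank (id 16, depth 3).
Iteration 4: no rows with manager_id in {16}; recursion stops.
SUM(depth) = 0 + 1 + 2 + 2 + 3 = 8.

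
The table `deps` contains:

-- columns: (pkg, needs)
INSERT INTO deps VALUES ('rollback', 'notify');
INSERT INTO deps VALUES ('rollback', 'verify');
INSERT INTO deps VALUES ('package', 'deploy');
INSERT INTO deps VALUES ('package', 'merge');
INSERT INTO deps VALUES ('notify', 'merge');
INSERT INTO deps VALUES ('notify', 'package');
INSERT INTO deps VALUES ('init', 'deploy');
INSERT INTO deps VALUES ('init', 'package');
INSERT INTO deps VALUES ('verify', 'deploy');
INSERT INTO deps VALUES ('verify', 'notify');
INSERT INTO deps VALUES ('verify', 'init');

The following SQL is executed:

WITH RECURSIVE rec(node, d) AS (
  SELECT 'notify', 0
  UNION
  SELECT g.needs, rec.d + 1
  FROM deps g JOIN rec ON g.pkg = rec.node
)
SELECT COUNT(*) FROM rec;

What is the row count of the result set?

5

Base: (notify, d=0).
Iteration 1: edges from {notify} -> (merge, d=1), (package, d=1).
Iteration 2: edges from {merge,package} -> (deploy, d=2), (merge, d=2).
Iteration 3: no outgoing edges from {deploy,merge}; recursion stops.
Total rows emitted: 5.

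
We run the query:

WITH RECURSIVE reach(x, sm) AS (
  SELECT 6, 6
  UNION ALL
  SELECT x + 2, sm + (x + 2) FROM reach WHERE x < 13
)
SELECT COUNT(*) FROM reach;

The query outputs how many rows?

Base: x=6, sm=6.
Iteration 1: 6 < 13 holds -> x = 6 + 2 = 8, sm = 6 + 8 = 14.
Iteration 2: 8 < 13 holds -> x = 8 + 2 = 10, sm = 14 + 10 = 24.
Iteration 3: 10 < 13 holds -> x = 10 + 2 = 12, sm = 24 + 12 = 36.
Iteration 4: 12 < 13 holds -> x = 12 + 2 = 14, sm = 36 + 14 = 50.
Iteration 5: 14 < 13 fails; recursion stops.
Total rows emitted: 5.

5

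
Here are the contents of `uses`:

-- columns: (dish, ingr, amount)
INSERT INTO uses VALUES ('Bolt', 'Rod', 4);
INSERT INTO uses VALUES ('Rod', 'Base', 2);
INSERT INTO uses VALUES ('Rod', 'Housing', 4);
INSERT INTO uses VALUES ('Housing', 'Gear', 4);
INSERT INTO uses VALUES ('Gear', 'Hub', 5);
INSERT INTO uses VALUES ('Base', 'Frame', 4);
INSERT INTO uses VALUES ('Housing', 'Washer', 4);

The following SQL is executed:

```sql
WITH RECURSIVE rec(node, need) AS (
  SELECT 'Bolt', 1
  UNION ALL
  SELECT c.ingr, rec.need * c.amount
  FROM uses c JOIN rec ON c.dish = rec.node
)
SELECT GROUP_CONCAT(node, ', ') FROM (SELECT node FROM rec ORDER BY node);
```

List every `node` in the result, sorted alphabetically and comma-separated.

Base: (Bolt, need=1).
Iteration 1: components of {Bolt} -> Rod = 1*4 = 4.
Iteration 2: components of {Rod} -> Base = 4*2 = 8, Housing = 4*4 = 16.
Iteration 3: components of {Base,Housing} -> Frame = 8*4 = 32, Gear = 16*4 = 64, Washer = 16*4 = 64.
Iteration 4: components of {Frame,Gear,Washer} -> Hub = 64*5 = 320.
Iteration 5: no further components; recursion stops.

Base, Bolt, Frame, Gear, Housing, Hub, Rod, Washer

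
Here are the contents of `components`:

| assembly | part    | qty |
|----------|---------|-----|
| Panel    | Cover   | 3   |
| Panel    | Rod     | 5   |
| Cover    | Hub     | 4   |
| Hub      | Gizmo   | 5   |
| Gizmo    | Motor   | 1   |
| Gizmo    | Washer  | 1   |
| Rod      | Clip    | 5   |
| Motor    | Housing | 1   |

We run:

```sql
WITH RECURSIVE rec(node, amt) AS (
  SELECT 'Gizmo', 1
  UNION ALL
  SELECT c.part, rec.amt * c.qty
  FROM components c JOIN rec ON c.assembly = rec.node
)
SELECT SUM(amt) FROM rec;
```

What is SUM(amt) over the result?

Base: (Gizmo, amt=1).
Iteration 1: components of {Gizmo} -> Motor = 1*1 = 1, Washer = 1*1 = 1.
Iteration 2: components of {Motor,Washer} -> Housing = 1*1 = 1.
Iteration 3: no further components; recursion stops.
SUM(amt) = 1 + 1 + 1 + 1 = 4.

4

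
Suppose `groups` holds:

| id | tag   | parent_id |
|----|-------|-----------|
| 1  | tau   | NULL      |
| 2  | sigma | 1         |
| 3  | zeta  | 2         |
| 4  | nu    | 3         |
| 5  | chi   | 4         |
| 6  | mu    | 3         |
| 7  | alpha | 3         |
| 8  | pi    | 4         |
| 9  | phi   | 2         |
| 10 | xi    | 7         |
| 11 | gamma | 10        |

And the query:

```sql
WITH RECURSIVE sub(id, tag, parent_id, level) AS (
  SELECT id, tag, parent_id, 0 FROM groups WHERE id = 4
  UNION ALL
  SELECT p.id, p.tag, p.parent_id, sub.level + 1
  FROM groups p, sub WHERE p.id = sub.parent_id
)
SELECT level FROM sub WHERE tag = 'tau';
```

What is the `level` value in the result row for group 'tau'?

Base: id=4 (nu), parent_id=3, level 0.
Iteration 1: join on id=3 -> zeta (id 3, parent_id=2, level 1).
Iteration 2: join on id=2 -> sigma (id 2, parent_id=1, level 2).
Iteration 3: join on id=1 -> tau (id 1, parent_id=NULL, level 3).
Iteration 4: parent_id is NULL; no match; recursion stops.

3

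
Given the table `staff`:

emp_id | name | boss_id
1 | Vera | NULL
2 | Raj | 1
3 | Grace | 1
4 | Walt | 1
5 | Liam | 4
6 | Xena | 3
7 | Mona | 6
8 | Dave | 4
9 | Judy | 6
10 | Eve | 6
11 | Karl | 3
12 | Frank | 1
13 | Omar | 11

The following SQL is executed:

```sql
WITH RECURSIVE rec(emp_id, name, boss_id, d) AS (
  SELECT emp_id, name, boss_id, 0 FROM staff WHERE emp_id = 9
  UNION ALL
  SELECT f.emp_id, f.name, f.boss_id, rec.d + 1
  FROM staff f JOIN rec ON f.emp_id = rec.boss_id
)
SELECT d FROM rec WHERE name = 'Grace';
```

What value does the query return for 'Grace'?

2

Base: emp_id=9 (Judy), boss_id=6, d 0.
Iteration 1: join on emp_id=6 -> Xena (id 6, boss_id=3, d 1).
Iteration 2: join on emp_id=3 -> Grace (id 3, boss_id=1, d 2).
Iteration 3: join on emp_id=1 -> Vera (id 1, boss_id=NULL, d 3).
Iteration 4: boss_id is NULL; no match; recursion stops.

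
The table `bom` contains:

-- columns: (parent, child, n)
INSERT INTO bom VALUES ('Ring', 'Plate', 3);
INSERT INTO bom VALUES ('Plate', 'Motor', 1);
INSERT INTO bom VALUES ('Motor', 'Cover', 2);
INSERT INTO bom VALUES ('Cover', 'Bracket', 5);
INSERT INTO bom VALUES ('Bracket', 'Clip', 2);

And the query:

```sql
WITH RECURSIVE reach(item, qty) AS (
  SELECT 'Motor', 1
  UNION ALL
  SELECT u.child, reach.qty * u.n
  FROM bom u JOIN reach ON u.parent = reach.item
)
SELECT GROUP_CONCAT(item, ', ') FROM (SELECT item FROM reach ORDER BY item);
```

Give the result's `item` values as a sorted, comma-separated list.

Bracket, Clip, Cover, Motor

Base: (Motor, qty=1).
Iteration 1: components of {Motor} -> Cover = 1*2 = 2.
Iteration 2: components of {Cover} -> Bracket = 2*5 = 10.
Iteration 3: components of {Bracket} -> Clip = 10*2 = 20.
Iteration 4: no further components; recursion stops.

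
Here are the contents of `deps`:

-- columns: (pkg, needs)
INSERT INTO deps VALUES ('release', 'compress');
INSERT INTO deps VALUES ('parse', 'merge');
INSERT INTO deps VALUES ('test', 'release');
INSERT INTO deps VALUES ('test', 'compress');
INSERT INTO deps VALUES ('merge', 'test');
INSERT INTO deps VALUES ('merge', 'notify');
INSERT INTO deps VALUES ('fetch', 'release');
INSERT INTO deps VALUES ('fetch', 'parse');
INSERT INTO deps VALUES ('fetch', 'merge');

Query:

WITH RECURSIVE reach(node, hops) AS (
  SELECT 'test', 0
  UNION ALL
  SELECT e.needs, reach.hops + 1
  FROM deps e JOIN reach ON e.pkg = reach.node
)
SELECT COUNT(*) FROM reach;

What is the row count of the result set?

4

Base: (test, hops=0).
Iteration 1: edges from {test} -> (compress, hops=1), (release, hops=1).
Iteration 2: edges from {compress,release} -> (compress, hops=2).
Iteration 3: no outgoing edges from {compress}; recursion stops.
Total rows emitted: 4.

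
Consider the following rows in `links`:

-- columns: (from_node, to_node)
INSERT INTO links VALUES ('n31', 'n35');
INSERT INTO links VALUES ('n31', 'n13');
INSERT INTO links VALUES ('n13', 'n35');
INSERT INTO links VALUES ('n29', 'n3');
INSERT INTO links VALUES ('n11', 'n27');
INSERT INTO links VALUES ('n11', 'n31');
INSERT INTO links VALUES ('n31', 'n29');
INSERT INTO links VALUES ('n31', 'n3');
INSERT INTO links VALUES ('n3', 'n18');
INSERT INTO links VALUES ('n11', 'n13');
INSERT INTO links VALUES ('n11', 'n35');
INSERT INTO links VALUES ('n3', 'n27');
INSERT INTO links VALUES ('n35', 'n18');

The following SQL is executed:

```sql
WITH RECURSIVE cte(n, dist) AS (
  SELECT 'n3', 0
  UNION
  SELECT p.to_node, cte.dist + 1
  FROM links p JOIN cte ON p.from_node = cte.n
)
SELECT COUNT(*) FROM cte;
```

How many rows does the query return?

Base: (n3, dist=0).
Iteration 1: edges from {n3} -> (n18, dist=1), (n27, dist=1).
Iteration 2: no outgoing edges from {n18,n27}; recursion stops.
Total rows emitted: 3.

3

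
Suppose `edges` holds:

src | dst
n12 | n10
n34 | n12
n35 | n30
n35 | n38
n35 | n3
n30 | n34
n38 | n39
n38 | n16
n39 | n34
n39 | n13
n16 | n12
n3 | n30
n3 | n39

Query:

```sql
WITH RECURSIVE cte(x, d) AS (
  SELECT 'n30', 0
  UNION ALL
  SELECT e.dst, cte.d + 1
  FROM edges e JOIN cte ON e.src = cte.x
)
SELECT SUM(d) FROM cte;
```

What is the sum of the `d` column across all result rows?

Base: (n30, d=0).
Iteration 1: edges from {n30} -> (n34, d=1).
Iteration 2: edges from {n34} -> (n12, d=2).
Iteration 3: edges from {n12} -> (n10, d=3).
Iteration 4: no outgoing edges from {n10}; recursion stops.
SUM(d) = 0 + 1 + 2 + 3 = 6.

6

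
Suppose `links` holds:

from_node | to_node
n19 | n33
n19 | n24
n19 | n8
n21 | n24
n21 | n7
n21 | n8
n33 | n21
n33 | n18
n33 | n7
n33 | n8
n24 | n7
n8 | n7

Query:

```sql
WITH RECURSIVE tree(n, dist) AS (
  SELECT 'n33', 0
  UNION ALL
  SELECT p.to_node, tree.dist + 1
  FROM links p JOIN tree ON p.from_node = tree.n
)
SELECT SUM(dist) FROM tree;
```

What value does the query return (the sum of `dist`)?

18

Base: (n33, dist=0).
Iteration 1: edges from {n33} -> (n18, dist=1), (n21, dist=1), (n7, dist=1), (n8, dist=1).
Iteration 2: edges from {n18,n21,n7,n8} -> (n24, dist=2), (n7, dist=2) x2, (n8, dist=2). [UNION ALL keeps all 4 new rows, including repeats]
Iteration 3: edges from {n24,n7,n8} -> (n7, dist=3) x2. [UNION ALL keeps all 2 new rows, including repeats]
Iteration 4: no outgoing edges from {n7}; recursion stops.
SUM(dist) = 0 + 1 + 1 + 1 + 1 + 2 + 2 + 2 + 2 + 3 + 3 = 18.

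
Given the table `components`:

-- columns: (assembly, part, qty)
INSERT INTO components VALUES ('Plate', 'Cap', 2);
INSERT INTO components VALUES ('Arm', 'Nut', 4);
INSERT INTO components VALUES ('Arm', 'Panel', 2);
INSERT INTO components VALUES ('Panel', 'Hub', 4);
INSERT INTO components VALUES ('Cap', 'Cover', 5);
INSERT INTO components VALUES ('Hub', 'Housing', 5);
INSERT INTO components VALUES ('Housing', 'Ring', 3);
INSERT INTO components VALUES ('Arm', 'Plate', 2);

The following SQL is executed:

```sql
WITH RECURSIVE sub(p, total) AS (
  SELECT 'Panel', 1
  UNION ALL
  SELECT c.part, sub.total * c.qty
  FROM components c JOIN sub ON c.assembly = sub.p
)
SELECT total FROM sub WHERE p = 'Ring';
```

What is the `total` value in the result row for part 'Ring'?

Base: (Panel, total=1).
Iteration 1: components of {Panel} -> Hub = 1*4 = 4.
Iteration 2: components of {Hub} -> Housing = 4*5 = 20.
Iteration 3: components of {Housing} -> Ring = 20*3 = 60.
Iteration 4: no further components; recursion stops.

60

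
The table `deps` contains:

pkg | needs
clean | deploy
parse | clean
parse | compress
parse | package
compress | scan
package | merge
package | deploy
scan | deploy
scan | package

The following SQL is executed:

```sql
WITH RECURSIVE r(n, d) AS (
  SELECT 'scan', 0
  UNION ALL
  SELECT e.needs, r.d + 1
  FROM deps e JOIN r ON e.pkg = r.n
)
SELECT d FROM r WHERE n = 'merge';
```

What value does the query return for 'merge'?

Base: (scan, d=0).
Iteration 1: edges from {scan} -> (deploy, d=1), (package, d=1).
Iteration 2: edges from {deploy,package} -> (deploy, d=2), (merge, d=2).
Iteration 3: no outgoing edges from {deploy,merge}; recursion stops.

2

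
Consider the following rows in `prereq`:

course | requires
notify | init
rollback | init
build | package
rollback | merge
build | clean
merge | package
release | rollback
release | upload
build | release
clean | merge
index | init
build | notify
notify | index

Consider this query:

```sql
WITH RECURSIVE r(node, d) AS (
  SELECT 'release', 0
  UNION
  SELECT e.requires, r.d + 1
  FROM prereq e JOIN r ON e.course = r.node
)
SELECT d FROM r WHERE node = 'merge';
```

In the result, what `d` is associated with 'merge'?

Base: (release, d=0).
Iteration 1: edges from {release} -> (rollback, d=1), (upload, d=1).
Iteration 2: edges from {rollback,upload} -> (init, d=2), (merge, d=2).
Iteration 3: edges from {init,merge} -> (package, d=3).
Iteration 4: no outgoing edges from {package}; recursion stops.

2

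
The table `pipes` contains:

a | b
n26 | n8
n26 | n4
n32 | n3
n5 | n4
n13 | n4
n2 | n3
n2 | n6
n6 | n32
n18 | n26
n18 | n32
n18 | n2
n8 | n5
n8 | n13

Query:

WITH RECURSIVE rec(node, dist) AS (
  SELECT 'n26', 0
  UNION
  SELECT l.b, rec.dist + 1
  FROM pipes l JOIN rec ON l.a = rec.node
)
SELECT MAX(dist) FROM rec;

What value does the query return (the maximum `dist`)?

Base: (n26, dist=0).
Iteration 1: edges from {n26} -> (n4, dist=1), (n8, dist=1).
Iteration 2: edges from {n4,n8} -> (n13, dist=2), (n5, dist=2).
Iteration 3: edges from {n13,n5} -> (n4, dist=3). [UNION drops 1 duplicate row(s)]
Iteration 4: no outgoing edges from {n4}; recursion stops.
dist values: 0, 1, 1, 2, 2, 3; the maximum is 3.

3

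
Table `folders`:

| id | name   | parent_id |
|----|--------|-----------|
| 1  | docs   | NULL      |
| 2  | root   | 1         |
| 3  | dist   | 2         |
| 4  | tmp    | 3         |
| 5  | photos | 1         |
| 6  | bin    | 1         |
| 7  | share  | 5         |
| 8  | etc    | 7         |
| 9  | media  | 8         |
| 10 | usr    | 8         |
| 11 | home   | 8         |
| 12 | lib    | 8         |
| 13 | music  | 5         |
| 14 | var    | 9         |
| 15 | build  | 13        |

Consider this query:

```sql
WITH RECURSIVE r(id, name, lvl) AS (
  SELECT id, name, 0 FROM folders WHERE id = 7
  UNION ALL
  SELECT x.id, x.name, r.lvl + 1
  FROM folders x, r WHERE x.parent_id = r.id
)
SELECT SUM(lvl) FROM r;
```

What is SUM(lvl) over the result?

12

Base: id=7 (share) at lvl 0.
Iteration 1: rows with parent_id in {7} -> etc (id 8, lvl 1).
Iteration 2: rows with parent_id in {8} -> media (id 9, lvl 2), usr (id 10, lvl 2), home (id 11, lvl 2), lib (id 12, lvl 2).
Iteration 3: rows with parent_id in {9,10,11,12} -> var (id 14, lvl 3).
Iteration 4: no rows with parent_id in {14}; recursion stops.
SUM(lvl) = 0 + 1 + 2 + 2 + 2 + 2 + 3 = 12.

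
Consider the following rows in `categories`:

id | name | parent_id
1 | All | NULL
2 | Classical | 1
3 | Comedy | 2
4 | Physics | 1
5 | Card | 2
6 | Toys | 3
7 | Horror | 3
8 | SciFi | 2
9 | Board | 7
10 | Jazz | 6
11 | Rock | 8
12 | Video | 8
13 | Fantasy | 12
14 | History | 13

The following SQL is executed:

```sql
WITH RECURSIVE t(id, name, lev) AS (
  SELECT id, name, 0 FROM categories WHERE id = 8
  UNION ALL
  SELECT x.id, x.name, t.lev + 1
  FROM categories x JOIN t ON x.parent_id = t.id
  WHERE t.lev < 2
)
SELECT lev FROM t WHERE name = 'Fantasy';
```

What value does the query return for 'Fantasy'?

Base: id=8 (SciFi) at lev 0.
Iteration 1: rows with parent_id in {8} -> Rock (id 11, lev 1), Video (id 12, lev 1).
Iteration 2: rows with parent_id in {11,12} -> Fantasy (id 13, lev 2).
Iteration 3: lev < 2 fails for all current rows; recursion stops.

2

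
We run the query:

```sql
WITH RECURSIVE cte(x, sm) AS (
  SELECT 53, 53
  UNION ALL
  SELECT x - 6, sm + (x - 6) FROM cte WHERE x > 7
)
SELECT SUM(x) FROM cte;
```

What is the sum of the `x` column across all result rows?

Base: x=53, sm=53.
Iteration 1: 53 > 7 holds -> x = 53 - 6 = 47, sm = 53 + 47 = 100.
Iteration 2: 47 > 7 holds -> x = 47 - 6 = 41, sm = 100 + 41 = 141.
Iteration 3: 41 > 7 holds -> x = 41 - 6 = 35, sm = 141 + 35 = 176.
Iteration 4: 35 > 7 holds -> x = 35 - 6 = 29, sm = 176 + 29 = 205.
Iteration 5: 29 > 7 holds -> x = 29 - 6 = 23, sm = 205 + 23 = 228.
Iteration 6: 23 > 7 holds -> x = 23 - 6 = 17, sm = 228 + 17 = 245.
Iteration 7: 17 > 7 holds -> x = 17 - 6 = 11, sm = 245 + 11 = 256.
Iteration 8: 11 > 7 holds -> x = 11 - 6 = 5, sm = 256 + 5 = 261.
Iteration 9: 5 > 7 fails; recursion stops.
SUM(x) = 53 + 47 + 41 + 35 + 29 + 23 + 17 + 11 + 5 = 261.

261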